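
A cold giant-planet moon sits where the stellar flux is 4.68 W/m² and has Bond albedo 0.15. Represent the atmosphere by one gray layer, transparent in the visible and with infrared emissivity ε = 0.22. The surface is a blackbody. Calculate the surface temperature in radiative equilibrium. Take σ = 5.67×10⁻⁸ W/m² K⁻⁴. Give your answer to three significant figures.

66.6 K

At the top of the atmosphere, σT_e⁴ = S(1−α)/4 = 0.9945 W/m², giving T_e = 64.72 K.
The surface balance (absorbed SW + ε·downward IR = σT_s⁴) with T_a⁴ = T_s⁴/2 reduces to T_s = T_e·[2/(2−ε)]^¼ = 66.63 K.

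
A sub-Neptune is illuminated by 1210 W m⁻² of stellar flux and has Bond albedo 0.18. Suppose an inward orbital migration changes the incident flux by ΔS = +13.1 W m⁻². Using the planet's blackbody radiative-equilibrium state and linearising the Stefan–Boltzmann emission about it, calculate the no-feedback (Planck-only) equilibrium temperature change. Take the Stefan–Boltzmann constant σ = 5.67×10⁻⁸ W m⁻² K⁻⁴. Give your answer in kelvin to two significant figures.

0.70 K

Unperturbed T_e = [1210·(1−0.18)/(4σ)]^¼ = 257.2 K.
Only a fraction (1−α) is absorbed and it's spread over 4πR², so ΔF = (1−α)ΔS/4 = 2.686 W m⁻².
The Planck feedback parameter is 4σT_e³ = 3.858 W m⁻²/K.
So ΔT₀ = 2.686/3.858 = 0.696 K.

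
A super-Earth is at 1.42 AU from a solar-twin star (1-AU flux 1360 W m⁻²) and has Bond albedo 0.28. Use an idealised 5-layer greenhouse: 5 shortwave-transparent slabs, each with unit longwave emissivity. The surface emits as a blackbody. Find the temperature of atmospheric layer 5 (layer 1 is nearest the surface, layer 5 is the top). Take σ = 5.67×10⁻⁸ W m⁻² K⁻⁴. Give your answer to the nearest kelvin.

215 K

Irradiance scales as 1/d², so S = 1360 W m⁻² × (1/1.42)² = 674.5 W m⁻².
The effective emission temperature is T_e = [S(1−α)/(4σ)]^¼ = 215.1 K.
Each opaque layer satisfies 2T_j⁴ = T_{j−1}⁴ + T_{j+1}⁴, giving T_k⁴ = (N+1−k)T_e⁴.
T_5 = (1)^(1/4)·215.1 = 215.1 K.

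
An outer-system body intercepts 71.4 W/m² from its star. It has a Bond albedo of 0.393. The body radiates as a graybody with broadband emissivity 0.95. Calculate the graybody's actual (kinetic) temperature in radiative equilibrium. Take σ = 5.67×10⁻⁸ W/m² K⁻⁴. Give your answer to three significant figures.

The planet absorbs (1−α)S over its disc πR² and re-emits over 4πR², so the mean absorbed flux is (1−0.393)·71.40/4 = 10.83 W/m².
Radiative balance εσT⁴ = 10.83 gives T = [10.83/(0.95·σ)]^(1/4) = 119.1 K.

119 K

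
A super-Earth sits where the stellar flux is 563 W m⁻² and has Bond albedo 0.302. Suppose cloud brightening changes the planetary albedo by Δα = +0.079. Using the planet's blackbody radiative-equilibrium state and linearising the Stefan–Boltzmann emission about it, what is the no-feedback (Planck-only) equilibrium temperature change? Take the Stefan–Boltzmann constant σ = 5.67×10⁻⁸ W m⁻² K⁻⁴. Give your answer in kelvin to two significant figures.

The baseline emission temperature is T_e = 204.0 K.
TOA radiative forcing: ΔF = −S·Δα/4 = −563.0·(+0.079)/4 = -11.12 W m⁻².
The Planck feedback parameter is 4σT_e³ = 1.926 W m⁻²/K.
Hence the no-feedback warming is ΔF/(4σT_e³) = -5.77 K.

-5.8 kelvin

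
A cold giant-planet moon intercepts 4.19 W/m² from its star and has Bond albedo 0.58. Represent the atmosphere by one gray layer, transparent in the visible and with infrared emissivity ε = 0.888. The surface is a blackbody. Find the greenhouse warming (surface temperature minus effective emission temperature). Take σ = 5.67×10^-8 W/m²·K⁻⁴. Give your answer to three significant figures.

8.34 K

At the top of the atmosphere, σT_e⁴ = S(1−α)/4 = 0.4400 W/m², giving T_e = 52.78 K.
The surface balance (absorbed SW + ε·downward IR = σT_s⁴) with T_a⁴ = T_s⁴/2 reduces to T_s = T_e·[2/(2−ε)]^¼ = 61.12 K.
T_s − T_e = 61.12 − 52.78 = 8.342 K.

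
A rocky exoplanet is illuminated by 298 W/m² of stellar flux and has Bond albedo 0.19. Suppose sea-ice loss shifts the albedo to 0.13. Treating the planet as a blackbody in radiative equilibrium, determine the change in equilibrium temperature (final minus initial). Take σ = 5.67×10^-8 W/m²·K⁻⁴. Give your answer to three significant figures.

Before: T₁ = [298.0·0.81/(4σ)]^(1/4) = 180.6 K.
With α = 0.13, T₂ = 183.9 K.
Change: 183.9 − 180.6 = 3.256 K.

3.26 K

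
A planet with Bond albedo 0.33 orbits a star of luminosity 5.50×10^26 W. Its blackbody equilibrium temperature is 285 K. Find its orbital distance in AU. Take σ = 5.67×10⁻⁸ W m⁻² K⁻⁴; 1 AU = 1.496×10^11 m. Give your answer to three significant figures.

Required flux: S = 4σT⁴/(1−α) = 2233 W m⁻².
S = L/(4πd²) → d = √(L/4πS) = √(5.50×10^26/(4π·2233)) = 1.400×10^11 m = 0.9358 AU.

0.936 AU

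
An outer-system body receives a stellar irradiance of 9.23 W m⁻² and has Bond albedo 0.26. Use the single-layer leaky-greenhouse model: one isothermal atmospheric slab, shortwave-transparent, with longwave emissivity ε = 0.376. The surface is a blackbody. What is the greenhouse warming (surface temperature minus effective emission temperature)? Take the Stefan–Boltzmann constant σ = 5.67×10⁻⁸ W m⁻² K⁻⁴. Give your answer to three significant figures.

Effective emission temperature (TOA balance): σT_e⁴ = S(1−α)/4 = 1.708 W m⁻² → T_e = 74.08 K.
For a single slab of emissivity ε, T_s⁴ = 2T_e⁴/(2−ε); thus T_s = 74.08·(1.232)^(1/4) = 78.04 K.
T_s − T_e = 78.04 − 74.08 = 3.959 K.

3.96 kelvin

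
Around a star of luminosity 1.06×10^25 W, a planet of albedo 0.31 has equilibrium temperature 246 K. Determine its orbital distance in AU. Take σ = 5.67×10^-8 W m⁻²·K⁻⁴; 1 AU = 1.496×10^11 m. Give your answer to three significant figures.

Required flux: S = 4σT⁴/(1−α) = 1204 W m⁻².
S = L/(4πd²) → d = √(L/4πS) = √(1.06×10^25/(4π·1204)) = 2.647×10^10 m = 0.1769 AU.

0.177 AU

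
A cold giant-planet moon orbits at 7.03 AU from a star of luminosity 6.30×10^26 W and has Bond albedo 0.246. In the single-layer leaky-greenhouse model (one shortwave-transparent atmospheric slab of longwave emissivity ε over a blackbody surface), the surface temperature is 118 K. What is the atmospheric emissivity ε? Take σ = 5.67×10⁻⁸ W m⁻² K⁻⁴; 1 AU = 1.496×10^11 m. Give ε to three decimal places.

0.446

Orbital distance: d = 7.03 AU = 1.052×10^12 m.
Flux at the orbit: S = L/(4πd²) = 6.30×10^26/(4π·(1.05×10^12)²) = 45.33 W m⁻².
First, T_e = [45.33·(1−0.246)/(4σ)]^(1/4) = 110.8 K.
T_s⁴ = T_e⁴·2/(2−ε) → ε = 2 − 2(T_e/T_s)⁴ = 2 − 2·(110.8/118)⁴ = 0.4455.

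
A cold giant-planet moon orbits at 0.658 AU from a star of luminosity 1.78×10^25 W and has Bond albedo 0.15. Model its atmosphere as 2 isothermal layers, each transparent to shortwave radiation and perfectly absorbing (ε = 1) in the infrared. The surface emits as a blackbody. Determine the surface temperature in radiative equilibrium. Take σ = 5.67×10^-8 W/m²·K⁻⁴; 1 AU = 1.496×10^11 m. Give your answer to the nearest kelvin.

d = 0.658 × 1.496×10^11 m = 9.844×10^10 m.
Spreading L over a sphere of radius d: S = 1.78×10^25/(4π·9.84×10^10²) = 146.2 W/m².
Top-of-atmosphere balance: σT_e⁴ = S(1−α)/4 = 31.06 W/m² → T_e = 153.0 K.
With N = 2 opaque layers, T_s = (N+1)^(1/4)·T_e = 3^(1/4)·153.0 = 201.3 K.

201 K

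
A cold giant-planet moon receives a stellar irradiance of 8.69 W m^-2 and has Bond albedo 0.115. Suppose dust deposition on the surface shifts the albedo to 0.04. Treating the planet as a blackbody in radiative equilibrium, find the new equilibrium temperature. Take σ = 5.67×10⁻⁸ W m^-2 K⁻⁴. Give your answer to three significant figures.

77.9 kelvin

New equilibrium: T₂ = [(1−0.04)·8.690/(4σ)]^(1/4) = 77.88 K.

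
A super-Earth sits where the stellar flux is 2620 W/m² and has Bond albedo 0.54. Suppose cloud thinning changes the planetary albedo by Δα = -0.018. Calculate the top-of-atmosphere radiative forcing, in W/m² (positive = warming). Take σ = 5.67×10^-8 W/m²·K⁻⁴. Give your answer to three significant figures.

11.8 W/m²

TOA radiative forcing: ΔF = −S·Δα/4 = −2620·(-0.018)/4 = 11.79 W/m².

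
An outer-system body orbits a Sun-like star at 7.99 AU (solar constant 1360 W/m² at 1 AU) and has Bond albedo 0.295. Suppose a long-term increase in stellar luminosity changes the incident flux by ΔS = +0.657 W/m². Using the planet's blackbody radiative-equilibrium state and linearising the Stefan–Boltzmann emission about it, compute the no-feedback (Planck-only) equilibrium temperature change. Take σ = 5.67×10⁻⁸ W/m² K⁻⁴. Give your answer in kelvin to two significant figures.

0.70 K

Flux at the orbit: S = 1360/(7.99)² = 21.30 W/m².
Reference equilibrium: T_e = [S(1−α)/(4σ)]^(1/4) = 90.21 K.
TOA radiative forcing: ΔF = (1−α)ΔS/4 = 0.705·(+0.657)/4 = 0.1158 W/m².
The Planck feedback parameter is 4σT_e³ = 0.1665 W/m²/K.
Hence the no-feedback warming is ΔF/(4σT_e³) = 0.696 K.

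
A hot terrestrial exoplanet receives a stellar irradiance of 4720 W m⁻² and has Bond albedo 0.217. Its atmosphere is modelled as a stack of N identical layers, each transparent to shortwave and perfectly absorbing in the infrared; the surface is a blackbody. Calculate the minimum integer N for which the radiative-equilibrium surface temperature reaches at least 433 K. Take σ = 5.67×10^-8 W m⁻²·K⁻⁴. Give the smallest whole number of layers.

2

The effective emission temperature is T_e = [S(1−α)/(4σ)]^¼ = 357.3 K.
Since T_s⁴ = (N+1)T_e⁴, we need N ≥ (T_s/T_e)⁴ − 1 = 1.157.
So N ≥ 1.157; the smallest integer is N = 2.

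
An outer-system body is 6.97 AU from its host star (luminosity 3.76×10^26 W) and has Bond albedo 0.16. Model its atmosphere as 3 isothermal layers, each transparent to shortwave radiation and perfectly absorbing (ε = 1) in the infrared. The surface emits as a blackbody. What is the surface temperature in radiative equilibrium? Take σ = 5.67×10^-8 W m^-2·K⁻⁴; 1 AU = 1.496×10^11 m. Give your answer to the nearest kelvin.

d = 6.97 × 1.496×10^11 m = 1.043×10^12 m.
Flux at the orbit: S = L/(4πd²) = 3.76×10^26/(4π·(1.04×10^12)²) = 27.52 W m^-2.
Top-of-atmosphere balance: σT_e⁴ = S(1−α)/4 = 5.779 W m^-2 → T_e = 100.5 K.
Layer-by-layer balance gives σT_s⁴ = (N+1)σT_e⁴, so T_s = 4^¼·100.5 = 142.1 K.

142 K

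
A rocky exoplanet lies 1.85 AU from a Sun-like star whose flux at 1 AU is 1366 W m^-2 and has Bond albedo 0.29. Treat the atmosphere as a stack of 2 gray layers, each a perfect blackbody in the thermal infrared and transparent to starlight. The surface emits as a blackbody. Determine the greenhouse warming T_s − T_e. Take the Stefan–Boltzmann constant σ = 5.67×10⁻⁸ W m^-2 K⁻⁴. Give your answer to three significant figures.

59.4 K

Flux at the orbit: S = 1366/(1.85)² = 399.1 W m^-2.
Top-of-atmosphere balance: σT_e⁴ = S(1−α)/4 = 70.84 W m^-2 → T_e = 188.0 K.
Surface: T_s = (3)^¼·T_e = 247.4 K.
So the greenhouse effect raises the surface by 247.4 − 188.0 = 59.43 K.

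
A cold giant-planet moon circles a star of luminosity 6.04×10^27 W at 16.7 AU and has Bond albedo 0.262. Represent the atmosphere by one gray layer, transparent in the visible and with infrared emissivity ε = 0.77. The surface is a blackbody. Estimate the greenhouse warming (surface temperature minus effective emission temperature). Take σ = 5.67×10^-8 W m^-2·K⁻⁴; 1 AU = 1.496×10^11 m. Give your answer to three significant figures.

Orbital distance: d = 16.7 AU = 2.498×10^12 m.
Spreading L over a sphere of radius d: S = 6.04×10^27/(4π·2.50×10^12²) = 77.01 W m^-2.
The planet radiates to space at T_e = [S(1−α)/(4σ)]^(1/4) = 125.8 K.
Surface balance with a leaky layer gives σT_s⁴ = σT_e⁴·2/(2−ε), so T_s = T_e·[2/(2−0.77)]^(1/4) = 142.1 K.
T_s − T_e = 142.1 − 125.8 = 16.26 K.

16.3 K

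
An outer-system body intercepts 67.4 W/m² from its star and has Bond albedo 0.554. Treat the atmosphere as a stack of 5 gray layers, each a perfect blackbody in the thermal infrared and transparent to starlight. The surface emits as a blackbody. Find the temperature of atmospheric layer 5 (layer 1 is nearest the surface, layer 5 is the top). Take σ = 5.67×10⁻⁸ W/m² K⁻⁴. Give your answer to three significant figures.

Top-of-atmosphere balance: σT_e⁴ = S(1−α)/4 = 7.515 W/m² → T_e = 107.3 K.
Each opaque layer satisfies 2T_j⁴ = T_{j−1}⁴ + T_{j+1}⁴, giving T_k⁴ = (N+1−k)T_e⁴.
With k = 5: T_5 = (5+1−5)^¼·107.3 K = 107.3 K.

107 K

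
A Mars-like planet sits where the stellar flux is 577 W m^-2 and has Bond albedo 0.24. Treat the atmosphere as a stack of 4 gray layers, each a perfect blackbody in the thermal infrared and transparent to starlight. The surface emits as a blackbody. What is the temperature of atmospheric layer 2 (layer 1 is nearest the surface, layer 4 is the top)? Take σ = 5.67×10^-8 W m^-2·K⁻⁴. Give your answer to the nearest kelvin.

276 kelvin

Top-of-atmosphere balance: σT_e⁴ = S(1−α)/4 = 109.6 W m^-2 → T_e = 209.7 K.
In the N-layer model, layer k (counted from the surface) has T_k = (N+1−k)^(1/4)·T_e.
With k = 2: T_2 = (4+1−2)^¼·209.7 K = 276.0 K.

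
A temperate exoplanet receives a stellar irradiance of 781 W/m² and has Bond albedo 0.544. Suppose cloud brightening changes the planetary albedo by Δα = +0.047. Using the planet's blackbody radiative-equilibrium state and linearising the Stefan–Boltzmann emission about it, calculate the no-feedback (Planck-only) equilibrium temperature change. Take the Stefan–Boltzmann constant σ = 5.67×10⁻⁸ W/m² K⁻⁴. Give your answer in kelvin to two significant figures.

-5.1 K

Reference equilibrium: T_e = [S(1−α)/(4σ)]^(1/4) = 199.1 K.
The change in absorbed flux is Δ[S(1−α)/4] = −SΔα/4 = -9.177 W/m².
The Planck feedback parameter is 4σT_e³ = 1.789 W/m²/K.
So ΔT₀ = -9.177/1.789 = -5.13 K.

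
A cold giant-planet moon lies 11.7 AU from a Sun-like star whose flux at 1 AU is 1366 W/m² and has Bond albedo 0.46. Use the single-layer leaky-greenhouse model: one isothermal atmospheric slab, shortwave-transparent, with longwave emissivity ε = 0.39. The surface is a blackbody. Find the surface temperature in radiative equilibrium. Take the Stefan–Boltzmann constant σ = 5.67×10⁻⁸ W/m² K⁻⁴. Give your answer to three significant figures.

Irradiance scales as 1/d², so S = 1366 W/m² × (1/11.7)² = 9.979 W/m².
Effective emission temperature (TOA balance): σT_e⁴ = S(1−α)/4 = 1.347 W/m² → T_e = 69.82 K.
The surface balance (absorbed SW + ε·downward IR = σT_s⁴) with T_a⁴ = T_s⁴/2 reduces to T_s = T_e·[2/(2−ε)]^¼ = 73.71 K.

73.7 K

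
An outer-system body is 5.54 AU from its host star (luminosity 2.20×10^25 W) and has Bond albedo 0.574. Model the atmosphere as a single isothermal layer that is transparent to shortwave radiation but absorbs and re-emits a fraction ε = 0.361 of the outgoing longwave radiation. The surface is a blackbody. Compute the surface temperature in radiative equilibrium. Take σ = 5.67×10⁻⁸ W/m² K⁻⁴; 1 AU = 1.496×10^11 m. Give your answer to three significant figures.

Orbital distance: d = 5.54 AU = 8.288×10^11 m.
S = L/(4πd²) = 2.549 W/m².
Effective emission temperature (TOA balance): σT_e⁴ = S(1−α)/4 = 0.2714 W/m² → T_e = 46.78 K.
Surface balance with a leaky layer gives σT_s⁴ = σT_e⁴·2/(2−ε), so T_s = T_e·[2/(2−0.361)]^(1/4) = 49.16 K.

49.2 K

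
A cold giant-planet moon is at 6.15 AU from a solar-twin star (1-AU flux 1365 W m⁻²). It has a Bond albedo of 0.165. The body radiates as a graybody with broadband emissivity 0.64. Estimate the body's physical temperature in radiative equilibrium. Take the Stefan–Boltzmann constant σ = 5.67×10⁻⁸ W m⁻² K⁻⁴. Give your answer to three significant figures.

Flux at the orbit: S = 1365/(6.15)² = 36.09 W m⁻².
Averaging over the sphere, the absorbed flux is S(1−α)/4 = 7.534 W m⁻².
Radiative balance εσT⁴ = 7.534 gives T = [7.534/(0.64·σ)]^(1/4) = 120.0 K.

120 K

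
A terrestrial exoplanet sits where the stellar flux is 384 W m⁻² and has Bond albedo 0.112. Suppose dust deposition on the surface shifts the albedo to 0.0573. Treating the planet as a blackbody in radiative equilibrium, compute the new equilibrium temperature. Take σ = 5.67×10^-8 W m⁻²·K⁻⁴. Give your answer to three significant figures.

200 K

T₂ = [S(1−α₂)/(4σ)]^(1/4) = [384.0·0.943/(4σ)]^(1/4) = 199.9 K.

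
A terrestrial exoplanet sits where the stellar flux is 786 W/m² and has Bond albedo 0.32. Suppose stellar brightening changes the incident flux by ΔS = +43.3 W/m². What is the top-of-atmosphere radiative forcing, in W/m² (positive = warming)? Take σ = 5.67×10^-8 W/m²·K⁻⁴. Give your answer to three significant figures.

TOA radiative forcing: ΔF = (1−α)ΔS/4 = 0.68·(+43.3)/4 = 7.361 W/m².

7.36 W/m²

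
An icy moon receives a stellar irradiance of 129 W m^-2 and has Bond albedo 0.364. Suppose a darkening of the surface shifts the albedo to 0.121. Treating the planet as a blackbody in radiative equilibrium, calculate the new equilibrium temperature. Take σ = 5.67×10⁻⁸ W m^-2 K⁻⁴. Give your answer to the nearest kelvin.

150 kelvin

T₂ = [S(1−α₂)/(4σ)]^(1/4) = [129.0·0.879/(4σ)]^(1/4) = 149.5 K.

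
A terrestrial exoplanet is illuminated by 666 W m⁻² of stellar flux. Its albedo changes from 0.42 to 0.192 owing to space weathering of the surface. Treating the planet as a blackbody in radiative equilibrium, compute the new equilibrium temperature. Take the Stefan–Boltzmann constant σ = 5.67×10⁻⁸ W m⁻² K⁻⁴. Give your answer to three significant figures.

221 kelvin

With the new albedo, S(1−α₂)/4 = 134.5 W m⁻², so T₂ = 220.7 K.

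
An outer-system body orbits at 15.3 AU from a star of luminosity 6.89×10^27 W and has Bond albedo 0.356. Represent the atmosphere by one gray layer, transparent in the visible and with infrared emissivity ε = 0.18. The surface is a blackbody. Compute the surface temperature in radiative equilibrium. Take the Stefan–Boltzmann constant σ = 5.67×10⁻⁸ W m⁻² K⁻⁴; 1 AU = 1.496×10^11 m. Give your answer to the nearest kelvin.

Orbital distance: d = 15.3 AU = 2.289×10^12 m.
S = L/(4πd²) = 104.7 W m⁻².
The planet radiates to space at T_e = [S(1−α)/(4σ)]^(1/4) = 131.3 K.
For a single slab of emissivity ε, T_s⁴ = 2T_e⁴/(2−ε); thus T_s = 131.3·(1.099)^(1/4) = 134.4 K.

134 K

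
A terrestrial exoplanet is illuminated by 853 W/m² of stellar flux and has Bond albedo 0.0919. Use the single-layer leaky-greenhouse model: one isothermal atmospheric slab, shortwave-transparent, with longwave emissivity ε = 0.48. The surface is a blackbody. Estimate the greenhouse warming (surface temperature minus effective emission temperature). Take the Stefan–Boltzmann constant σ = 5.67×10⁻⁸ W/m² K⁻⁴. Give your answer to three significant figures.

The planet radiates to space at T_e = [S(1−α)/(4σ)]^(1/4) = 241.7 K.
The surface balance (absorbed SW + ε·downward IR = σT_s⁴) with T_a⁴ = T_s⁴/2 reduces to T_s = T_e·[2/(2−ε)]^¼ = 258.9 K.
T_s − T_e = 258.9 − 241.7 = 17.17 K.

17.2 kelvin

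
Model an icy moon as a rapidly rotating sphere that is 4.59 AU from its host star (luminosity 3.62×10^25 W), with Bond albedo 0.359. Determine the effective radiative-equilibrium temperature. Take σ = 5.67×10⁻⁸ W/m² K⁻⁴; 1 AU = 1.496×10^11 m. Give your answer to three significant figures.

d = 4.59 × 1.496×10^11 m = 6.867×10^11 m.
S = L/(4πd²) = 6.110 W/m².
Averaging over the sphere, the absorbed flux is S(1−α)/4 = 0.9791 W/m².
Set σT⁴ = 0.9791 → T = (0.9791/σ)^(1/4) = 64.46 K.

64.5 K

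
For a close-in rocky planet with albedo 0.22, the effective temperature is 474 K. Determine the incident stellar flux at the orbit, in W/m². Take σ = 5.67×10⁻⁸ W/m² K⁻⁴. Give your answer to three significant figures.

From S(1−α)/4 = σT⁴: S = 4σT⁴/(1−α).
The emitted flux is σT⁴ = 2862 W/m².
So S = 4×2862/(1−0.22) = 14680 W/m².

14700 W/m²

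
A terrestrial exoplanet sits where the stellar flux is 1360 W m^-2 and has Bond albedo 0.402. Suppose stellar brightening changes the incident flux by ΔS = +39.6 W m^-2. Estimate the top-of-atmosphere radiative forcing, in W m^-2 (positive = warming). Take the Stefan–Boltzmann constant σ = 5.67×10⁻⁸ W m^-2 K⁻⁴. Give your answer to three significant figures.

5.92 W m^-2

Only a fraction (1−α) is absorbed and it's spread over 4πR², so ΔF = (1−α)ΔS/4 = 5.920 W m^-2.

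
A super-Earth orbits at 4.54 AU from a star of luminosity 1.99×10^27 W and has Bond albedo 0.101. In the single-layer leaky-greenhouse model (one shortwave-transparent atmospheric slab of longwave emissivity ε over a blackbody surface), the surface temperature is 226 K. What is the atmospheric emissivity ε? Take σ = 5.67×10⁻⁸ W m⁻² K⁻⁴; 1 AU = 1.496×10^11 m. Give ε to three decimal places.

0.957

Orbital distance: d = 4.54 AU = 6.792×10^11 m.
Flux at the orbit: S = L/(4πd²) = 1.99×10^27/(4π·(6.79×10^11)²) = 343.3 W m⁻².
First, T_e = [343.3·(1−0.101)/(4σ)]^(1/4) = 192.1 K.
Since (2−ε)/2 = (T_e/T_s)⁴ = 0.5216, ε = 0.9568.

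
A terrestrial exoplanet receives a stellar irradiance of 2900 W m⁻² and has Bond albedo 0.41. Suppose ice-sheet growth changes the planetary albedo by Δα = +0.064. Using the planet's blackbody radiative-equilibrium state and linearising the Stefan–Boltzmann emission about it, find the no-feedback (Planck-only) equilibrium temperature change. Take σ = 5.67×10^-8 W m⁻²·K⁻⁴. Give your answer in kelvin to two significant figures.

The baseline emission temperature is T_e = 294.7 K.
TOA radiative forcing: ΔF = −S·Δα/4 = −2900·(+0.064)/4 = -46.40 W m⁻².
Linearising σT⁴ gives d(σT⁴)/dT = 4σT_e³ = 5.806 W m⁻² per K.
So ΔT₀ = -46.40/5.806 = -7.99 K.

-8.0 K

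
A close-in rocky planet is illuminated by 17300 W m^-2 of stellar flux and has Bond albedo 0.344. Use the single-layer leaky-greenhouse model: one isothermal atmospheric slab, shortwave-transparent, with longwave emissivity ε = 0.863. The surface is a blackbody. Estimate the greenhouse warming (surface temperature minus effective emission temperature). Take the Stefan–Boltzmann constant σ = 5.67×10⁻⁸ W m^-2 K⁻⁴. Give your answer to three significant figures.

71.7 K

The planet radiates to space at T_e = [S(1−α)/(4σ)]^(1/4) = 473.0 K.
The surface balance (absorbed SW + ε·downward IR = σT_s⁴) with T_a⁴ = T_s⁴/2 reduces to T_s = T_e·[2/(2−ε)]^¼ = 544.7 K.
T_s − T_e = 544.7 − 473.0 = 71.72 K.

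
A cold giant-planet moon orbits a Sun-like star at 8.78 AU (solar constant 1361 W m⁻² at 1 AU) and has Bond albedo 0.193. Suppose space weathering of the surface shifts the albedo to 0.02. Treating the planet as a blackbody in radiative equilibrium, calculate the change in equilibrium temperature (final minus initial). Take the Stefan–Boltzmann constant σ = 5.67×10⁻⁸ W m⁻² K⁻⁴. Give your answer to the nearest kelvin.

4 K

Flux at the orbit: S = 1361/(8.78)² = 17.66 W m⁻².
Before: T₁ = [17.66·0.807/(4σ)]^(1/4) = 89.03 K.
Final:   T₂ = [S(1−0.02)/(4σ)]^(1/4) = 93.46 K.
ΔT = T₂ − T₁ = 4.430 K.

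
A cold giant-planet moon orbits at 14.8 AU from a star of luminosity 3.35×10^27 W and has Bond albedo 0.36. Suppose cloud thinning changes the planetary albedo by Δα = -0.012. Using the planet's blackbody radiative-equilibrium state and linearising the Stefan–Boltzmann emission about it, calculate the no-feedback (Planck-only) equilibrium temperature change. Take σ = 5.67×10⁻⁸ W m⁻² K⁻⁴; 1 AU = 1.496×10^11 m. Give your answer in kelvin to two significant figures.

0.52 kelvin

Orbital distance: d = 14.8 AU = 2.214×10^12 m.
Flux at the orbit: S = L/(4πd²) = 3.35×10^27/(4π·(2.21×10^12)²) = 54.38 W m⁻².
The baseline emission temperature is T_e = 111.3 K.
TOA radiative forcing: ΔF = −S·Δα/4 = −54.38·(-0.012)/4 = 0.1631 W m⁻².
Linearising σT⁴ gives d(σT⁴)/dT = 4σT_e³ = 0.3127 W m⁻² per K.
So ΔT₀ = 0.1631/0.3127 = 0.522 K.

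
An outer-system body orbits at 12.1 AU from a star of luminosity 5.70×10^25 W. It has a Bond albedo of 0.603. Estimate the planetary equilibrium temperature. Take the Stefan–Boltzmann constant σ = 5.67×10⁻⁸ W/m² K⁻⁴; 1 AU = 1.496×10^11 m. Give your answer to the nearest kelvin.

d = 12.1 × 1.496×10^11 m = 1.810×10^12 m.
S = L/(4πd²) = 1.384 W/m².
Absorbed flux (global mean): S(1−α)/4 = 1.384·0.397/4 = 0.1374 W/m².
Set σT⁴ = 0.1374 → T = (0.1374/σ)^(1/4) = 39.45 K.

39 K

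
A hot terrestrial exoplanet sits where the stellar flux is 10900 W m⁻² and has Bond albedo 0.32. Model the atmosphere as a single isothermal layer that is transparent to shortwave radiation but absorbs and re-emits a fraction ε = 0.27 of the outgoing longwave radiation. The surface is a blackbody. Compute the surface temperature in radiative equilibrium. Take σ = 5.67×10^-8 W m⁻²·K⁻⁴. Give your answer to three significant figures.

441 kelvin

The planet radiates to space at T_e = [S(1−α)/(4σ)]^(1/4) = 425.2 K.
For a single slab of emissivity ε, T_s⁴ = 2T_e⁴/(2−ε); thus T_s = 425.2·(1.156)^(1/4) = 440.9 K.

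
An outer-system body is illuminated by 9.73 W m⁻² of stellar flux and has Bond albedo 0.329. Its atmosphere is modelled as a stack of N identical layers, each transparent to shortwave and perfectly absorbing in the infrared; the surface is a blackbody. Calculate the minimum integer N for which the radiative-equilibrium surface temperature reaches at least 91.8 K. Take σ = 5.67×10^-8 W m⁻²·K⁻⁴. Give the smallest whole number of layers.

Top-of-atmosphere balance: σT_e⁴ = S(1−α)/4 = 1.632 W m⁻² → T_e = 73.25 K.
T_s = (N+1)^(1/4)·T_e ≥ 91.8 K requires N+1 ≥ (T_s/T_e)⁴ = (91.8/73.25)⁴ = 2.467.
The minimum whole number is N = 2.

2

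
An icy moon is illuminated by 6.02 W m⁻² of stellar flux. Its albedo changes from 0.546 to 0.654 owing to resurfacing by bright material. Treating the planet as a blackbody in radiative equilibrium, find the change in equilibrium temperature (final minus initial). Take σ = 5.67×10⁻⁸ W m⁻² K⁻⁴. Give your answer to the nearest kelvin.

Before: T₁ = [6.020·0.454/(4σ)]^(1/4) = 58.92 K.
After:  T₂ = [6.020·0.346/(4σ)]^(1/4) = 55.05 K.
ΔT = T₂ − T₁ = -3.869 K.

-4 kelvin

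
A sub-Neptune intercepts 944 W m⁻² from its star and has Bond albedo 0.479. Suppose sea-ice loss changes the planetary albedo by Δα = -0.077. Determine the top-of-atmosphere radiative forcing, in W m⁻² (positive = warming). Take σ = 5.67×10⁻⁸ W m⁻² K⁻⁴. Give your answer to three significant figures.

ΔF = −(S/4)Δα = −(944.0/4)×(-0.077) = 18.17 W m⁻².

18.2 W m⁻²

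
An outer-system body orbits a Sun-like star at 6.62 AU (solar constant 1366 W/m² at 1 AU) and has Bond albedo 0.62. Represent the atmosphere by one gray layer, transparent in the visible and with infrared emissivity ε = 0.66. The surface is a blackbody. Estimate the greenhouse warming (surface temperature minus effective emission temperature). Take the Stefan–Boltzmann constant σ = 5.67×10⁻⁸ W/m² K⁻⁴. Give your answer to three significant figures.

Irradiance scales as 1/d², so S = 1366 W/m² × (1/6.62)² = 31.17 W/m².
Effective emission temperature (TOA balance): σT_e⁴ = S(1−α)/4 = 2.961 W/m² → T_e = 85.01 K.
Surface balance with a leaky layer gives σT_s⁴ = σT_e⁴·2/(2−ε), so T_s = T_e·[2/(2−0.66)]^(1/4) = 93.96 K.
Greenhouse warming: T_s − T_e = 8.952 K.

8.95 kelvin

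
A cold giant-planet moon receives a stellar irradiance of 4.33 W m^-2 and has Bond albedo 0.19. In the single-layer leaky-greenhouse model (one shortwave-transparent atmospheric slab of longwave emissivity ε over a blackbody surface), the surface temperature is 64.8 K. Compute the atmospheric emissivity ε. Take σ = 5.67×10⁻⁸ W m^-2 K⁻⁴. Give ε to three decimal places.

0.246

TOA balance gives T_e = 62.71 K.
Inverting T_s⁴ = 2T_e⁴/(2−ε): (T_e/T_s)⁴ = 0.8771, so ε = 2(1 − 0.8771) = 0.2459.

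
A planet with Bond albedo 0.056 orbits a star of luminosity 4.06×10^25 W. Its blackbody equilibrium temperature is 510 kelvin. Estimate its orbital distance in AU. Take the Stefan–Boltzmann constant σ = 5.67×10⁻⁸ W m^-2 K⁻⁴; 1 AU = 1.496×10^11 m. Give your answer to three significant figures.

0.0942 AU

The flux needed for this T is 4σT⁴/(1−0.056) = 16250 W m^-2.
Then d = [L/(4πS)]^(1/2) = 1.410×10^10 m, i.e. 0.09424 AU.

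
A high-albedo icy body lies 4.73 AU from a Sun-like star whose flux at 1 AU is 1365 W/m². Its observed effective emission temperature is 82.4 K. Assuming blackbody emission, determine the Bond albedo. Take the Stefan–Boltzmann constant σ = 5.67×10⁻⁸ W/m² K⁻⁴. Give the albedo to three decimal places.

By the inverse-square law, S = 1365/4.73² = 61.01 W/m².
From σT⁴ = S(1−α)/4 we invert for α: 1−α = 4σT⁴/S.
4σT⁴ = 4·5.67×10⁻⁸·(82.4)⁴ = 10.46 W/m².
Hence α = 1 − 10.46/61.01 = 0.8286.

0.829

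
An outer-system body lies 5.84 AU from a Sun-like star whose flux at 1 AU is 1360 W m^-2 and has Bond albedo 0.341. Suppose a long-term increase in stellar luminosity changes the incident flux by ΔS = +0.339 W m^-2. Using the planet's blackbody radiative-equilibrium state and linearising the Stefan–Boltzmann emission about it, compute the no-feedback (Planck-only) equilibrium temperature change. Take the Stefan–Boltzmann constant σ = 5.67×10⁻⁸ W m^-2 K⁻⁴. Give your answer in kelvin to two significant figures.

Irradiance scales as 1/d², so S = 1360 W m^-2 × (1/5.84)² = 39.88 W m^-2.
Unperturbed T_e = [39.88·(1−0.341)/(4σ)]^¼ = 103.8 K.
TOA radiative forcing: ΔF = (1−α)ΔS/4 = 0.659·(+0.339)/4 = 0.05585 W m^-2.
Planck response: λ_P = 4σT_e³ = 4·5.67×10⁻⁸·(103.8)³ = 0.2533 W m^-2/K.
Hence the no-feedback warming is ΔF/(4σT_e³) = 0.221 K.

0.22 K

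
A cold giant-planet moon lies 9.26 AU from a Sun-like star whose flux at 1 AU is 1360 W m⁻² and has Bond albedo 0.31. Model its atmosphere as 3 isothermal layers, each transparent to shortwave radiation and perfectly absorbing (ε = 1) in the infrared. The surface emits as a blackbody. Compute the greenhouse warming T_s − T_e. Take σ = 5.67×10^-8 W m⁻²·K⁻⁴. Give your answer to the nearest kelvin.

35 K

Flux at the orbit: S = 1360/(9.26)² = 15.86 W m⁻².
OLR = S(1−α)/4 = 2.736 W m⁻²; the top layer radiates at T_e = 83.35 K.
Surface: T_s = (4)^¼·T_e = 117.9 K.
Warming: T_s − T_e = 34.52 K.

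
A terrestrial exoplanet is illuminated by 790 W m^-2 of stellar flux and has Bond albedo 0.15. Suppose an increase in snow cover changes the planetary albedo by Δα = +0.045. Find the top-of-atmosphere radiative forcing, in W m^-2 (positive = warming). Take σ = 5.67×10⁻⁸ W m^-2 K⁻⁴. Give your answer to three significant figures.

TOA radiative forcing: ΔF = −S·Δα/4 = −790.0·(+0.045)/4 = -8.887 W m^-2.

-8.89 W m^-2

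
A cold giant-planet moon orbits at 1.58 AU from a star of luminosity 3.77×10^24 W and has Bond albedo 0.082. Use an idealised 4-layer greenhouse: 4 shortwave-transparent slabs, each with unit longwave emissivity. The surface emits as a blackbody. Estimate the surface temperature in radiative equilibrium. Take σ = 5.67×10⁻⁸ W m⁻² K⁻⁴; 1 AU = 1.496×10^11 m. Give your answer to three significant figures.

102 kelvin

d = 1.58 × 1.496×10^11 m = 2.364×10^11 m.
Flux at the orbit: S = L/(4πd²) = 3.77×10^24/(4π·(2.36×10^11)²) = 5.370 W m⁻².
OLR = S(1−α)/4 = 1.232 W m⁻²; the top layer radiates at T_e = 68.28 K.
Layer-by-layer balance gives σT_s⁴ = (N+1)σT_e⁴, so T_s = 5^¼·68.28 = 102.1 K.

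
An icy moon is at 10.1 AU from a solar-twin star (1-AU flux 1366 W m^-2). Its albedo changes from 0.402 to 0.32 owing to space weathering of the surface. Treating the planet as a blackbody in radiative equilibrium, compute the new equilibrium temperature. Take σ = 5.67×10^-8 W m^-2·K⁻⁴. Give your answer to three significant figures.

Irradiance scales as 1/d², so S = 1366 W m^-2 × (1/10.1)² = 13.39 W m^-2.
With the new albedo, S(1−α₂)/4 = 2.276 W m^-2, so T₂ = 79.60 K.

79.6 K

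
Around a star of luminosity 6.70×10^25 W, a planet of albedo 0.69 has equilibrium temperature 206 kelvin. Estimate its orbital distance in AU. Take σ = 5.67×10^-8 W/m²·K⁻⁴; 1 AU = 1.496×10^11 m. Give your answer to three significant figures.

The flux needed for this T is 4σT⁴/(1−0.69) = 1317 W/m².
S = L/(4πd²) → d = √(L/4πS) = √(6.70×10^25/(4π·1317)) = 6.361×10^10 m = 0.4252 AU.

0.425 AU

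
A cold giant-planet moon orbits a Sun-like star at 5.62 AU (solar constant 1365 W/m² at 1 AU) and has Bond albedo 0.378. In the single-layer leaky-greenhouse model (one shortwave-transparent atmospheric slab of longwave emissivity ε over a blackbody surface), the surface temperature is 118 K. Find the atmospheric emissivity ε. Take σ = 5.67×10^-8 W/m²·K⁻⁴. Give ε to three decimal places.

0.777

Flux at the orbit: S = 1365/(5.62)² = 43.22 W/m².
First, T_e = [43.22·(1−0.378)/(4σ)]^(1/4) = 104.3 K.
Inverting T_s⁴ = 2T_e⁴/(2−ε): (T_e/T_s)⁴ = 0.6113, so ε = 2(1 − 0.6113) = 0.7773.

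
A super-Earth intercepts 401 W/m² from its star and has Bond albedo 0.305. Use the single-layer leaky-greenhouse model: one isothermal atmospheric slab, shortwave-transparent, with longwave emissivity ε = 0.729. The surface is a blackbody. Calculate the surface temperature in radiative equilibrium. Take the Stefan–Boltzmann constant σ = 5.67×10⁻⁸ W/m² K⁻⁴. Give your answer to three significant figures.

210 K

At the top of the atmosphere, σT_e⁴ = S(1−α)/4 = 69.67 W/m², giving T_e = 187.2 K.
For a single slab of emissivity ε, T_s⁴ = 2T_e⁴/(2−ε); thus T_s = 187.2·(1.574)^(1/4) = 209.7 K.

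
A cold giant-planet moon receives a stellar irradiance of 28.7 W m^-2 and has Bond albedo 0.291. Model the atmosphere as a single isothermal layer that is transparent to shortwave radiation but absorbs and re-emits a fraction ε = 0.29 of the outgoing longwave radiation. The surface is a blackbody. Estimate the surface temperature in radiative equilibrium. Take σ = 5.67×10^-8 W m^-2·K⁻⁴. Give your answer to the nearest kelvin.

101 K

Effective emission temperature (TOA balance): σT_e⁴ = S(1−α)/4 = 5.087 W m^-2 → T_e = 97.32 K.
For a single slab of emissivity ε, T_s⁴ = 2T_e⁴/(2−ε); thus T_s = 97.32·(1.17)^(1/4) = 101.2 K.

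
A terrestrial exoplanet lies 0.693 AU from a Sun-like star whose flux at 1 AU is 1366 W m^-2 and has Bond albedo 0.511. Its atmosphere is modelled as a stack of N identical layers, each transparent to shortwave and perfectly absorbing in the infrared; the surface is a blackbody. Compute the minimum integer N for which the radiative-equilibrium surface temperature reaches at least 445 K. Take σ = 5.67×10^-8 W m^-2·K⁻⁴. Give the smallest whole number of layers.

By the inverse-square law, S = 1366/0.693² = 2844 W m^-2.
Top-of-atmosphere balance: σT_e⁴ = S(1−α)/4 = 347.7 W m^-2 → T_e = 279.8 K.
Need (N+1)T_e⁴ ≥ T_s⁴, i.e. N+1 ≥ (445/279.8)⁴ = 6.394.
The minimum whole number is N = 6.

6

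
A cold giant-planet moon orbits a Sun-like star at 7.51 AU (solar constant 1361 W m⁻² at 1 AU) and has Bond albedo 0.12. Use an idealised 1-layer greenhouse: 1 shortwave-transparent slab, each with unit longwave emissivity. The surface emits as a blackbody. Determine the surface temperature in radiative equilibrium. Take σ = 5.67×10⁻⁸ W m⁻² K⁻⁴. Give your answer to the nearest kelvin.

117 K

By the inverse-square law, S = 1361/7.51² = 24.13 W m⁻².
The effective emission temperature is T_e = [S(1−α)/(4σ)]^¼ = 98.37 K.
For an N-layer opaque stack, T_s⁴ = (N+1)T_e⁴, hence T_s = (2)^(1/4)×98.37 K = 117.0 K.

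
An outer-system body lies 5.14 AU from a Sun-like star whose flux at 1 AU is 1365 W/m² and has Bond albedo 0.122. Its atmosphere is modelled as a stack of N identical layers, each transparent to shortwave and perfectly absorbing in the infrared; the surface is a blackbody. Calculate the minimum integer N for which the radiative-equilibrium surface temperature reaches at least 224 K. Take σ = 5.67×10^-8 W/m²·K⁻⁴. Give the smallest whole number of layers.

12

Irradiance scales as 1/d², so S = 1365 W/m² × (1/5.14)² = 51.67 W/m².
OLR = S(1−α)/4 = 11.34 W/m²; the top layer radiates at T_e = 118.9 K.
Need (N+1)T_e⁴ ≥ T_s⁴, i.e. N+1 ≥ (224/118.9)⁴ = 12.587.
The minimum whole number is N = 12.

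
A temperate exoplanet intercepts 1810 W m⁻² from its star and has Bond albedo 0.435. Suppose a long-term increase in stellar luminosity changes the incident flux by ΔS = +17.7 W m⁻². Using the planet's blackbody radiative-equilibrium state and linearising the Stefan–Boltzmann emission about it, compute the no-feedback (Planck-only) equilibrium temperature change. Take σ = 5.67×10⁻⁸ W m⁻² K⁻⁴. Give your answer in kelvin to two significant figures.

The baseline emission temperature is T_e = 259.1 K.
ΔF = Δ[S(1−α)]/4 = (1−0.435)·+17.7/4 = 2.500 W m⁻².
Linearising σT⁴ gives d(σT⁴)/dT = 4σT_e³ = 3.946 W m⁻² per K.
So ΔT₀ = 2.500/3.946 = 0.634 K.

0.63 K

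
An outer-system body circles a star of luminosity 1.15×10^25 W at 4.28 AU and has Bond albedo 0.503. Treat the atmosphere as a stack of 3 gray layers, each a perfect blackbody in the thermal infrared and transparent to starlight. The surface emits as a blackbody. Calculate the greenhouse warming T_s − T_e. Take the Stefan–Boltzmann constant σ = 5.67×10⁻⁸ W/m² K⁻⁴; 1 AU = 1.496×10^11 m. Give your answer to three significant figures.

d = 4.28 × 1.496×10^11 m = 6.403×10^11 m.
S = L/(4πd²) = 2.232 W/m².
Top-of-atmosphere balance: σT_e⁴ = S(1−α)/4 = 0.2774 W/m² → T_e = 47.03 K.
Surface: T_s = (4)^¼·T_e = 66.51 K.
So the greenhouse effect raises the surface by 66.51 − 47.03 = 19.48 K.

19.5 K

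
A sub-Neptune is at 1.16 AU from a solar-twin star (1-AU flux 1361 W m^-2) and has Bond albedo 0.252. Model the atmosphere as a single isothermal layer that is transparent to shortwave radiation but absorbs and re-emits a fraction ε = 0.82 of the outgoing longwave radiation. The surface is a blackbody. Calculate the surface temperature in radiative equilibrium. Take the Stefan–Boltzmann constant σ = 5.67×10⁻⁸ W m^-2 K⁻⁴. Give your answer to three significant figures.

By the inverse-square law, S = 1361/1.16² = 1011 W m^-2.
The planet radiates to space at T_e = [S(1−α)/(4σ)]^(1/4) = 240.3 K.
For a single slab of emissivity ε, T_s⁴ = 2T_e⁴/(2−ε); thus T_s = 240.3·(1.695)^(1/4) = 274.2 K.

274 K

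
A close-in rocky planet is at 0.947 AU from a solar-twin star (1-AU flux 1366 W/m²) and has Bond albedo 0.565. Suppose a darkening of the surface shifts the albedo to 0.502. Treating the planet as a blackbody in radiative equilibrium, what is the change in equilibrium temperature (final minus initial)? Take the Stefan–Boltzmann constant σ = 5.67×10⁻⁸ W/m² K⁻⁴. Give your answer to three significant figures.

Flux at the orbit: S = 1366/(0.947)² = 1523 W/m².
Before: T₁ = [1523·0.435/(4σ)]^(1/4) = 232.5 K.
After:  T₂ = [1523·0.498/(4σ)]^(1/4) = 240.5 K.
Change: 240.5 − 232.5 = 7.996 K.

8.00 kelvin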